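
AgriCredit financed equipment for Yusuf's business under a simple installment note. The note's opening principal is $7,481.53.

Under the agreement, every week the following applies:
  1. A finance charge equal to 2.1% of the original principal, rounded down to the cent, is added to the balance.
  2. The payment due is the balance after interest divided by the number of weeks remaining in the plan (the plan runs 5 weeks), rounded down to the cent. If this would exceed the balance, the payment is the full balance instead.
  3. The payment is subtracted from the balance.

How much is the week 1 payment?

$1,527.72

Week 1: opening $7,481.53; interest $157.11 → $7,638.64; payment $1,527.72; balance $6,110.92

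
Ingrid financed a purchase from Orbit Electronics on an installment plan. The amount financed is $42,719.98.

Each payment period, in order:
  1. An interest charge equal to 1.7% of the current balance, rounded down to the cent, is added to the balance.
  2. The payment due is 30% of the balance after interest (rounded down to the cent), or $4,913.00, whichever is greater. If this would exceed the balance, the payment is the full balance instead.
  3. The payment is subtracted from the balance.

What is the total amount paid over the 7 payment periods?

Payment period 1: opening $42,719.98; interest $726.23 → $43,446.21; payment $13,033.86; balance $30,412.35
Payment period 2: opening $30,412.35; interest $517.00 → $30,929.35; payment $9,278.80; balance $21,650.55
Payment period 3: opening $21,650.55; interest $368.05 → $22,018.60; payment $6,605.58; balance $15,413.02
Payment period 4: opening $15,413.02; interest $262.02 → $15,675.04; payment $4,913.00; balance $10,762.04
Payment period 5: opening $10,762.04; interest $182.95 → $10,944.99; payment $4,913.00; balance $6,031.99
Payment period 6: opening $6,031.99; interest $102.54 → $6,134.53; payment $4,913.00; balance $1,221.53
Payment period 7: opening $1,221.53; interest $20.76 → $1,242.29; payment $1,242.29; balance $0.00
Total paid: $44,899.53

$44,899.53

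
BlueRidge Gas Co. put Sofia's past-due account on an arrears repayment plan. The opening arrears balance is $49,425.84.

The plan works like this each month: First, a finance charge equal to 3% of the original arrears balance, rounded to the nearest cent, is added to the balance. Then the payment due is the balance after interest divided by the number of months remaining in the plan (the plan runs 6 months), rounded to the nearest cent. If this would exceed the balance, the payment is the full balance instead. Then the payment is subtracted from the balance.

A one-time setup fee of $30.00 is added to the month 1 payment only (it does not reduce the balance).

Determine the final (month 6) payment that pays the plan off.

$11,870.45

# | Opening | Interest | Payment | Fee | End bal
1 | $49,425.84 | $1,482.78 | $8,484.77 | $30.00 | $42,423.85
2 | $42,423.85 | $1,482.78 | $8,781.33 | — | $35,125.30
3 | $35,125.30 | $1,482.78 | $9,152.02 | — | $27,456.06
4 | $27,456.06 | $1,482.78 | $9,646.28 | — | $19,292.56
5 | $19,292.56 | $1,482.78 | $10,387.67 | — | $10,387.67
6 | $10,387.67 | $1,482.78 | $11,870.45 | — | $0.00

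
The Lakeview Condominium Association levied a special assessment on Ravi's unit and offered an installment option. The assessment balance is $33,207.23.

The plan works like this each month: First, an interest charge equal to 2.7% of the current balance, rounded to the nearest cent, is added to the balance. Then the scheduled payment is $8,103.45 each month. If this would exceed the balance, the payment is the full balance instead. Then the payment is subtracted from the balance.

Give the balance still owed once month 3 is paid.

$10,997.66

Month 1: $33,207.23 +$896.60 interest = $34,103.83; pay $8,103.45 → $26,000.38
Month 2: $26,000.38 +$702.01 interest = $26,702.39; pay $8,103.45 → $18,598.94
Month 3: $18,598.94 +$502.17 interest = $19,101.11; pay $8,103.45 → $10,997.66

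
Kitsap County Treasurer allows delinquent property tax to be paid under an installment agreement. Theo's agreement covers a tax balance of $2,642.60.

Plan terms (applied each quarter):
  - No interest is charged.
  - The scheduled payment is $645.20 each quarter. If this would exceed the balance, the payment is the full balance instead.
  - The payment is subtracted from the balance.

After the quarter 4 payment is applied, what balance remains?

$61.80

# | Opening | Payment | End bal
1 | $2,642.60 | $645.20 | $1,997.40
2 | $1,997.40 | $645.20 | $1,352.20
3 | $1,352.20 | $645.20 | $707.00
4 | $707.00 | $645.20 | $61.80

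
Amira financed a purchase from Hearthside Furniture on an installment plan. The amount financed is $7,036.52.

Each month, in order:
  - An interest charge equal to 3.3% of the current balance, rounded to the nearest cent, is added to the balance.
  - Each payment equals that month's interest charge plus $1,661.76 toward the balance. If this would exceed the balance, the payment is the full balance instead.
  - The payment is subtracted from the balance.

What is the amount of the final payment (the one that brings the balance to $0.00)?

Month 1: $7,036.52 +$232.21 interest = $7,268.73; pay $1,893.97 → $5,374.76
Month 2: $5,374.76 +$177.37 interest = $5,552.13; pay $1,839.13 → $3,713.00
Month 3: $3,713.00 +$122.53 interest = $3,835.53; pay $1,784.29 → $2,051.24
Month 4: $2,051.24 +$67.69 interest = $2,118.93; pay $1,729.45 → $389.48
Month 5: $389.48 +$12.85 interest = $402.33; pay $402.33 → $0.00

$402.33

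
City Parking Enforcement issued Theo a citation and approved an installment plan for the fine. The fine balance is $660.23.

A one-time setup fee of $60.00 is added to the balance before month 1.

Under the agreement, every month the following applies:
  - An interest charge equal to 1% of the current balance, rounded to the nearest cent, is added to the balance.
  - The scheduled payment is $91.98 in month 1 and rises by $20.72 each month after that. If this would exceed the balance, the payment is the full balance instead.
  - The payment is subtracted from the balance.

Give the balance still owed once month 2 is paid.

# | Opening | Interest | Payment | End bal
1 | $720.23 | $7.20 | $91.98 | $635.45
2 | $635.45 | $6.35 | $112.70 | $529.10

$529.10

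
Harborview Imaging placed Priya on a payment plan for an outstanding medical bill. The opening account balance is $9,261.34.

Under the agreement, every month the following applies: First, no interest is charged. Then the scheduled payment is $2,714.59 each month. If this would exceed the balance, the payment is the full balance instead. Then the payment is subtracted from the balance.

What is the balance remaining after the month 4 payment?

$0.00

# | Opening | Payment | End bal
1 | $9,261.34 | $2,714.59 | $6,546.75
2 | $6,546.75 | $2,714.59 | $3,832.16
3 | $3,832.16 | $2,714.59 | $1,117.57
4 | $1,117.57 | $1,117.57 | $0.00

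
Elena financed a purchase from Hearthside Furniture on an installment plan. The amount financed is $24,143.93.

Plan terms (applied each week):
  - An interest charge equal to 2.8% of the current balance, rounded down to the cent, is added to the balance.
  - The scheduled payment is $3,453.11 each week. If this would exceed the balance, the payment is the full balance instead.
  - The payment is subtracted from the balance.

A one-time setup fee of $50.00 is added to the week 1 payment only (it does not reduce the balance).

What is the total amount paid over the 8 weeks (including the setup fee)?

$27,298.61

Week 1: opening $24,143.93; interest $676.03 → $24,819.96; payment $3,453.11 (+ $50.00 fee); balance $21,366.85
Week 2: opening $21,366.85; interest $598.27 → $21,965.12; payment $3,453.11; balance $18,512.01
Week 3: opening $18,512.01; interest $518.33 → $19,030.34; payment $3,453.11; balance $15,577.23
Week 4: opening $15,577.23; interest $436.16 → $16,013.39; payment $3,453.11; balance $12,560.28
Week 5: opening $12,560.28; interest $351.68 → $12,911.96; payment $3,453.11; balance $9,458.85
Week 6: opening $9,458.85; interest $264.84 → $9,723.69; payment $3,453.11; balance $6,270.58
Week 7: opening $6,270.58; interest $175.57 → $6,446.15; payment $3,453.11; balance $2,993.04
Week 8: opening $2,993.04; interest $83.80 → $3,076.84; payment $3,076.84; balance $0.00
Total paid: $27,298.61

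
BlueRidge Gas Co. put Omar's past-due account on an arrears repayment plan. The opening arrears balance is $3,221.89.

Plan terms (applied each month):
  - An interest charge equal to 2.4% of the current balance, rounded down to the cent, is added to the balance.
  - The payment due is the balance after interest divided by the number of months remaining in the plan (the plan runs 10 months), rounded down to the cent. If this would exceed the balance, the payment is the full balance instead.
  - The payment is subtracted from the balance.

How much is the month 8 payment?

Month 1: $3,221.89 +$77.32 interest = $3,299.21; pay $329.92 → $2,969.29
Month 2: $2,969.29 +$71.26 interest = $3,040.55; pay $337.83 → $2,702.72
Month 3: $2,702.72 +$64.86 interest = $2,767.58; pay $345.94 → $2,421.64
Month 4: $2,421.64 +$58.11 interest = $2,479.75; pay $354.25 → $2,125.50
Month 5: $2,125.50 +$51.01 interest = $2,176.51; pay $362.75 → $1,813.76
Month 6: $1,813.76 +$43.53 interest = $1,857.29; pay $371.45 → $1,485.84
Month 7: $1,485.84 +$35.66 interest = $1,521.50; pay $380.37 → $1,141.13
Month 8: $1,141.13 +$27.38 interest = $1,168.51; pay $389.50 → $779.01

$389.50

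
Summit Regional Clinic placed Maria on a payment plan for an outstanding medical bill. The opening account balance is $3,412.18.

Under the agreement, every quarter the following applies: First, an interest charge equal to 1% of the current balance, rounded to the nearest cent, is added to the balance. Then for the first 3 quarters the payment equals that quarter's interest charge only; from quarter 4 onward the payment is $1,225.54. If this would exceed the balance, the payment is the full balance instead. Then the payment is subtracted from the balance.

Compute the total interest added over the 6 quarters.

$168.86

Quarter 1: opening $3,412.18; interest $34.12 → $3,446.30; payment $34.12; balance $3,412.18
Quarter 2: opening $3,412.18; interest $34.12 → $3,446.30; payment $34.12; balance $3,412.18
Quarter 3: opening $3,412.18; interest $34.12 → $3,446.30; payment $34.12; balance $3,412.18
Quarter 4: opening $3,412.18; interest $34.12 → $3,446.30; payment $1,225.54; balance $2,220.76
Quarter 5: opening $2,220.76; interest $22.21 → $2,242.97; payment $1,225.54; balance $1,017.43
Quarter 6: opening $1,017.43; interest $10.17 → $1,027.60; payment $1,027.60; balance $0.00
Total interest: $34.12 + $34.12 + $34.12 + $34.12 + $22.21 + $10.17 = $168.86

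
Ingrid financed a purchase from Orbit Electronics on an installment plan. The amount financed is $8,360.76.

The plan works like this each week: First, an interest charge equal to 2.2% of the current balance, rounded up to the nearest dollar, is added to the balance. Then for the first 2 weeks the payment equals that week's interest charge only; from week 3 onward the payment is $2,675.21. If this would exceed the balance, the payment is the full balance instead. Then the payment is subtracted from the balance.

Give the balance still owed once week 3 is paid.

Week 1: opening $8,360.76; interest $184.00 → $8,544.76; payment $184.00; balance $8,360.76
Week 2: opening $8,360.76; interest $184.00 → $8,544.76; payment $184.00; balance $8,360.76
Week 3: opening $8,360.76; interest $184.00 → $8,544.76; payment $2,675.21; balance $5,869.55

$5,869.55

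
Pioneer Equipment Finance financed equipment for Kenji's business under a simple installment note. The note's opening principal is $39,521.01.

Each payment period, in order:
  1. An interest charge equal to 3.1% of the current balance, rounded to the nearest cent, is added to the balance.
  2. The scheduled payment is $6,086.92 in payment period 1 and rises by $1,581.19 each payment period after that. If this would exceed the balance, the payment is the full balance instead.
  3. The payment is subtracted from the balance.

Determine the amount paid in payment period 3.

Payment period 1: opening $39,521.01; interest $1,225.15 → $40,746.16; payment $6,086.92; balance $34,659.24
Payment period 2: opening $34,659.24; interest $1,074.44 → $35,733.68; payment $7,668.11; balance $28,065.57
Payment period 3: opening $28,065.57; interest $870.03 → $28,935.60; payment $9,249.30; balance $19,686.30

$9,249.30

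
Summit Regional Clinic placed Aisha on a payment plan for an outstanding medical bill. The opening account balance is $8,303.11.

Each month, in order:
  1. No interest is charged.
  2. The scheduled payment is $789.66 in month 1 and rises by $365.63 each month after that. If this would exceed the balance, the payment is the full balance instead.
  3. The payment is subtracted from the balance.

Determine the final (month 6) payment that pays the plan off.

Month 1: $8,303.11 − $789.66 → $7,513.45
Month 2: $7,513.45 − $1,155.29 → $6,358.16
Month 3: $6,358.16 − $1,520.92 → $4,837.24
Month 4: $4,837.24 − $1,886.55 → $2,950.69
Month 5: $2,950.69 − $2,252.18 → $698.51
Month 6: $698.51 − $698.51 → $0.00

$698.51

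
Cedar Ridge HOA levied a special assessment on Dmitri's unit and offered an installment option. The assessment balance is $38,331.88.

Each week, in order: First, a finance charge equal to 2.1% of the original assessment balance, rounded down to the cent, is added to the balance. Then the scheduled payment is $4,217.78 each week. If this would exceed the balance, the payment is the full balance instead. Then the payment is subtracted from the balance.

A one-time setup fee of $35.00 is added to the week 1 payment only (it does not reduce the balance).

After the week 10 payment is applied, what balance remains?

Week 1: $38,331.88 +$804.96 interest = $39,136.84; pay $4,217.78 (+ $35.00 fee) → $34,919.06
Week 2: $34,919.06 +$804.96 interest = $35,724.02; pay $4,217.78 → $31,506.24
Week 3: $31,506.24 +$804.96 interest = $32,311.20; pay $4,217.78 → $28,093.42
Week 4: $28,093.42 +$804.96 interest = $28,898.38; pay $4,217.78 → $24,680.60
Week 5: $24,680.60 +$804.96 interest = $25,485.56; pay $4,217.78 → $21,267.78
Week 6: $21,267.78 +$804.96 interest = $22,072.74; pay $4,217.78 → $17,854.96
Week 7: $17,854.96 +$804.96 interest = $18,659.92; pay $4,217.78 → $14,442.14
Week 8: $14,442.14 +$804.96 interest = $15,247.10; pay $4,217.78 → $11,029.32
Week 9: $11,029.32 +$804.96 interest = $11,834.28; pay $4,217.78 → $7,616.50
Week 10: $7,616.50 +$804.96 interest = $8,421.46; pay $4,217.78 → $4,203.68

$4,203.68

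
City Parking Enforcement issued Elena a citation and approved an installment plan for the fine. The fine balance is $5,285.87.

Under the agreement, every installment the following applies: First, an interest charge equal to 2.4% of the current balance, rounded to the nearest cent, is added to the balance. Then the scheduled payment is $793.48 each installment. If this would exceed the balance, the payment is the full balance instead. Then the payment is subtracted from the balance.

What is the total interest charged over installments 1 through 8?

$544.74

# | Opening | Interest | Payment | End bal
1 | $5,285.87 | $126.86 | $793.48 | $4,619.25
2 | $4,619.25 | $110.86 | $793.48 | $3,936.63
3 | $3,936.63 | $94.48 | $793.48 | $3,237.63
4 | $3,237.63 | $77.70 | $793.48 | $2,521.85
5 | $2,521.85 | $60.52 | $793.48 | $1,788.89
6 | $1,788.89 | $42.93 | $793.48 | $1,038.34
7 | $1,038.34 | $24.92 | $793.48 | $269.78
8 | $269.78 | $6.47 | $276.25 | $0.00
Total interest: $126.86 + $110.86 + $94.48 + $77.70 + $60.52 + $42.93 + $24.92 + $6.47 = $544.74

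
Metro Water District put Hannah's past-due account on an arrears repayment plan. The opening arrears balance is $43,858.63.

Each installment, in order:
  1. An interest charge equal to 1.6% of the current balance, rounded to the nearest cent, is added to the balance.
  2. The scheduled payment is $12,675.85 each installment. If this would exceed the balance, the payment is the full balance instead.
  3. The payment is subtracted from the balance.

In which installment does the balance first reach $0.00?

4

# | Opening | Interest | Payment | End bal
1 | $43,858.63 | $701.74 | $12,675.85 | $31,884.52
2 | $31,884.52 | $510.15 | $12,675.85 | $19,718.82
3 | $19,718.82 | $315.50 | $12,675.85 | $7,358.47
4 | $7,358.47 | $117.74 | $7,476.21 | $0.00
Balance reaches $0.00 in installment 4.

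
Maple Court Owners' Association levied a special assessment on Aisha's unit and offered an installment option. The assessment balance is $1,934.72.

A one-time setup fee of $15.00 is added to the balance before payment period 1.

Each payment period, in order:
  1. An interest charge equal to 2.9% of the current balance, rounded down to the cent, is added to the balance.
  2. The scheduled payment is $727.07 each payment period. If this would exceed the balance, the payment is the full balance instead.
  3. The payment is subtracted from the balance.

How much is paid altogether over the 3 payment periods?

$2,060.43

Payment period 1: opening $1,949.72; interest $56.54 → $2,006.26; payment $727.07; balance $1,279.19
Payment period 2: opening $1,279.19; interest $37.09 → $1,316.28; payment $727.07; balance $589.21
Payment period 3: opening $589.21; interest $17.08 → $606.29; payment $606.29; balance $0.00
Total paid: $2,060.43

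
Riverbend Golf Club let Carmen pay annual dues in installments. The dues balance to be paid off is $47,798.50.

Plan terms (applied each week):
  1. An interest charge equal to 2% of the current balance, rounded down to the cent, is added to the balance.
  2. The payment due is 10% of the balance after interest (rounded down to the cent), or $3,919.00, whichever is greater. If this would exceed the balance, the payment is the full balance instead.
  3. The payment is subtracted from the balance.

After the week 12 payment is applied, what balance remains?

$5,963.57

# | Opening | Interest | Payment | End bal
1 | $47,798.50 | $955.97 | $4,875.44 | $43,879.03
2 | $43,879.03 | $877.58 | $4,475.66 | $40,280.95
3 | $40,280.95 | $805.61 | $4,108.65 | $36,977.91
4 | $36,977.91 | $739.55 | $3,919.00 | $33,798.46
5 | $33,798.46 | $675.96 | $3,919.00 | $30,555.42
6 | $30,555.42 | $611.10 | $3,919.00 | $27,247.52
7 | $27,247.52 | $544.95 | $3,919.00 | $23,873.47
8 | $23,873.47 | $477.46 | $3,919.00 | $20,431.93
9 | $20,431.93 | $408.63 | $3,919.00 | $16,921.56
10 | $16,921.56 | $338.43 | $3,919.00 | $13,340.99
11 | $13,340.99 | $266.81 | $3,919.00 | $9,688.80
12 | $9,688.80 | $193.77 | $3,919.00 | $5,963.57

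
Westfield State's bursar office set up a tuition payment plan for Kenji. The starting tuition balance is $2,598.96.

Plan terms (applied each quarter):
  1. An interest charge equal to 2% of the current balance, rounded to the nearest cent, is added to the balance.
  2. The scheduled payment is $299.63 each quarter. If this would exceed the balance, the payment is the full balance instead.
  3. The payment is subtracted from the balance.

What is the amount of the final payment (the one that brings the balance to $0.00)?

$186.87

Quarter 1: opening $2,598.96; interest $51.98 → $2,650.94; payment $299.63; balance $2,351.31
Quarter 2: opening $2,351.31; interest $47.03 → $2,398.34; payment $299.63; balance $2,098.71
Quarter 3: opening $2,098.71; interest $41.97 → $2,140.68; payment $299.63; balance $1,841.05
Quarter 4: opening $1,841.05; interest $36.82 → $1,877.87; payment $299.63; balance $1,578.24
Quarter 5: opening $1,578.24; interest $31.56 → $1,609.80; payment $299.63; balance $1,310.17
Quarter 6: opening $1,310.17; interest $26.20 → $1,336.37; payment $299.63; balance $1,036.74
Quarter 7: opening $1,036.74; interest $20.73 → $1,057.47; payment $299.63; balance $757.84
Quarter 8: opening $757.84; interest $15.16 → $773.00; payment $299.63; balance $473.37
Quarter 9: opening $473.37; interest $9.47 → $482.84; payment $299.63; balance $183.21
Quarter 10: opening $183.21; interest $3.66 → $186.87; payment $186.87; balance $0.00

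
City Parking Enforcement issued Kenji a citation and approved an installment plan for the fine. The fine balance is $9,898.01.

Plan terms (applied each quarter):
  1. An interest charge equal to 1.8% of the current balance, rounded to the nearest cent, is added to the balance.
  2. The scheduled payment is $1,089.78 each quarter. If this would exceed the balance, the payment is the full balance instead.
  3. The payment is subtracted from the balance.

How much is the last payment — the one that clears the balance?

$6.98

Quarter 1: $9,898.01 +$178.16 interest = $10,076.17; pay $1,089.78 → $8,986.39
Quarter 2: $8,986.39 +$161.76 interest = $9,148.15; pay $1,089.78 → $8,058.37
Quarter 3: $8,058.37 +$145.05 interest = $8,203.42; pay $1,089.78 → $7,113.64
Quarter 4: $7,113.64 +$128.05 interest = $7,241.69; pay $1,089.78 → $6,151.91
Quarter 5: $6,151.91 +$110.73 interest = $6,262.64; pay $1,089.78 → $5,172.86
Quarter 6: $5,172.86 +$93.11 interest = $5,265.97; pay $1,089.78 → $4,176.19
Quarter 7: $4,176.19 +$75.17 interest = $4,251.36; pay $1,089.78 → $3,161.58
Quarter 8: $3,161.58 +$56.91 interest = $3,218.49; pay $1,089.78 → $2,128.71
Quarter 9: $2,128.71 +$38.32 interest = $2,167.03; pay $1,089.78 → $1,077.25
Quarter 10: $1,077.25 +$19.39 interest = $1,096.64; pay $1,089.78 → $6.86
Quarter 11: $6.86 +$0.12 interest = $6.98; pay $6.98 → $0.00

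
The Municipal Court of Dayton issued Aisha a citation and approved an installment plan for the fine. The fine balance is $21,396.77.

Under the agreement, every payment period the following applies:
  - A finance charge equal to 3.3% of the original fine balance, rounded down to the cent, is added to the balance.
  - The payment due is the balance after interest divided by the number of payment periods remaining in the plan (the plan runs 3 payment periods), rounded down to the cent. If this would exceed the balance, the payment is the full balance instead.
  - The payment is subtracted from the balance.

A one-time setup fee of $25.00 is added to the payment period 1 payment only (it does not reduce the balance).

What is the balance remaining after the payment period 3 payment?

$0.00

# | Opening | Interest | Payment | Fee | End bal
1 | $21,396.77 | $706.09 | $7,367.62 | $25.00 | $14,735.24
2 | $14,735.24 | $706.09 | $7,720.66 | — | $7,720.67
3 | $7,720.67 | $706.09 | $8,426.76 | — | $0.00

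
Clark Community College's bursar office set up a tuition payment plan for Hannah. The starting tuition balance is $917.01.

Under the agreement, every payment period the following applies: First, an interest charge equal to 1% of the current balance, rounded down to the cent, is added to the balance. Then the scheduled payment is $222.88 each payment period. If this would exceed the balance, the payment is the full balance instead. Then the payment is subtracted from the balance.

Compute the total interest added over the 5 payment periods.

$24.25

Payment period 1: $917.01 +$9.17 interest = $926.18; pay $222.88 → $703.30
Payment period 2: $703.30 +$7.03 interest = $710.33; pay $222.88 → $487.45
Payment period 3: $487.45 +$4.87 interest = $492.32; pay $222.88 → $269.44
Payment period 4: $269.44 +$2.69 interest = $272.13; pay $222.88 → $49.25
Payment period 5: $49.25 +$0.49 interest = $49.74; pay $49.74 → $0.00
Total interest: $9.17 + $7.03 + $4.87 + $2.69 + $0.49 = $24.25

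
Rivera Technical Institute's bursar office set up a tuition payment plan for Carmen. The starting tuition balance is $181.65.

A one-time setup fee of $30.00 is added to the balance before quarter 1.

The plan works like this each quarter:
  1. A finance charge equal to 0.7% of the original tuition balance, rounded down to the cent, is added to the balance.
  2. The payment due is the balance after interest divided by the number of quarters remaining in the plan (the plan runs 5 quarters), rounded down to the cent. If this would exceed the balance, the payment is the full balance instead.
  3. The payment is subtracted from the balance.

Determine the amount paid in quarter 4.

$43.96

# | Opening | Interest | Payment | End bal
1 | $211.65 | $1.27 | $42.58 | $170.34
2 | $170.34 | $1.27 | $42.90 | $128.71
3 | $128.71 | $1.27 | $43.32 | $86.66
4 | $86.66 | $1.27 | $43.96 | $43.97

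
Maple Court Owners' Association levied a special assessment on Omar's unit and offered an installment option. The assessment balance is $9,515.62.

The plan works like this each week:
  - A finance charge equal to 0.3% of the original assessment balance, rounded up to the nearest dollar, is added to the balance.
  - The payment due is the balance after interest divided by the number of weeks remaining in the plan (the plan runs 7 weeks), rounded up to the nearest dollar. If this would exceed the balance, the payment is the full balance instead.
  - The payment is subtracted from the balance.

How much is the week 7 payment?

Week 1: $9,515.62 +$29.00 interest = $9,544.62; pay $1,364.00 → $8,180.62
Week 2: $8,180.62 +$29.00 interest = $8,209.62; pay $1,369.00 → $6,840.62
Week 3: $6,840.62 +$29.00 interest = $6,869.62; pay $1,374.00 → $5,495.62
Week 4: $5,495.62 +$29.00 interest = $5,524.62; pay $1,382.00 → $4,142.62
Week 5: $4,142.62 +$29.00 interest = $4,171.62; pay $1,391.00 → $2,780.62
Week 6: $2,780.62 +$29.00 interest = $2,809.62; pay $1,405.00 → $1,404.62
Week 7: $1,404.62 +$29.00 interest = $1,433.62; pay $1,433.62 → $0.00

$1,433.62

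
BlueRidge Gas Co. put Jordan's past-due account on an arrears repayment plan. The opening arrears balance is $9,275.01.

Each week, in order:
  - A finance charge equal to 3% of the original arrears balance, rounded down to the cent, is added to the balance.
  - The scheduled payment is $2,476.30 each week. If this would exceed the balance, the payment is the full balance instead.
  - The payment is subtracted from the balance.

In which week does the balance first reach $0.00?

# | Opening | Interest | Payment | End bal
1 | $9,275.01 | $278.25 | $2,476.30 | $7,076.96
2 | $7,076.96 | $278.25 | $2,476.30 | $4,878.91
3 | $4,878.91 | $278.25 | $2,476.30 | $2,680.86
4 | $2,680.86 | $278.25 | $2,476.30 | $482.81
5 | $482.81 | $278.25 | $761.06 | $0.00
Balance reaches $0.00 in week 5.

5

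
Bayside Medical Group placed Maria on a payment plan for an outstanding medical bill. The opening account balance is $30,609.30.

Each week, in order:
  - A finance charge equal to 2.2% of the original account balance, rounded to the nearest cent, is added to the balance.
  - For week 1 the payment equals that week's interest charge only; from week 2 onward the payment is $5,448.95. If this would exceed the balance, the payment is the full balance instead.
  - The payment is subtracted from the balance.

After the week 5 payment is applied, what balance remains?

Week 1: opening $30,609.30; interest $673.40 → $31,282.70; payment $673.40; balance $30,609.30
Week 2: opening $30,609.30; interest $673.40 → $31,282.70; payment $5,448.95; balance $25,833.75
Week 3: opening $25,833.75; interest $673.40 → $26,507.15; payment $5,448.95; balance $21,058.20
Week 4: opening $21,058.20; interest $673.40 → $21,731.60; payment $5,448.95; balance $16,282.65
Week 5: opening $16,282.65; interest $673.40 → $16,956.05; payment $5,448.95; balance $11,507.10

$11,507.10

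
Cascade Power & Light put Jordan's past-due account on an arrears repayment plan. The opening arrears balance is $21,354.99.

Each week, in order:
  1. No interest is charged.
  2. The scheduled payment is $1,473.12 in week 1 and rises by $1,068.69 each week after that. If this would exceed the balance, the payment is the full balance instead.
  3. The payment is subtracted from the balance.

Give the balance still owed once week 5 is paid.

$3,302.49

# | Opening | Payment | End bal
1 | $21,354.99 | $1,473.12 | $19,881.87
2 | $19,881.87 | $2,541.81 | $17,340.06
3 | $17,340.06 | $3,610.50 | $13,729.56
4 | $13,729.56 | $4,679.19 | $9,050.37
5 | $9,050.37 | $5,747.88 | $3,302.49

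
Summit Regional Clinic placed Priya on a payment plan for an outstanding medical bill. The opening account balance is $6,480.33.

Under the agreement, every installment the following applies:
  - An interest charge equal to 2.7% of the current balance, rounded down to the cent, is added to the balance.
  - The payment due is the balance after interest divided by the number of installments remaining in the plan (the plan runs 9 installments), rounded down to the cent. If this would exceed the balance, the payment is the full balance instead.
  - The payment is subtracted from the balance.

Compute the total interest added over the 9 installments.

$940.86

Installment 1: opening $6,480.33; interest $174.96 → $6,655.29; payment $739.47; balance $5,915.82
Installment 2: opening $5,915.82; interest $159.72 → $6,075.54; payment $759.44; balance $5,316.10
Installment 3: opening $5,316.10; interest $143.53 → $5,459.63; payment $779.94; balance $4,679.69
Installment 4: opening $4,679.69; interest $126.35 → $4,806.04; payment $801.00; balance $4,005.04
Installment 5: opening $4,005.04; interest $108.13 → $4,113.17; payment $822.63; balance $3,290.54
Installment 6: opening $3,290.54; interest $88.84 → $3,379.38; payment $844.84; balance $2,534.54
Installment 7: opening $2,534.54; interest $68.43 → $2,602.97; payment $867.65; balance $1,735.32
Installment 8: opening $1,735.32; interest $46.85 → $1,782.17; payment $891.08; balance $891.09
Installment 9: opening $891.09; interest $24.05 → $915.14; payment $915.14; balance $0.00
Total interest: $174.96 + $159.72 + $143.53 + $126.35 + $108.13 + $88.84 + $68.43 + $46.85 + $24.05 = $940.86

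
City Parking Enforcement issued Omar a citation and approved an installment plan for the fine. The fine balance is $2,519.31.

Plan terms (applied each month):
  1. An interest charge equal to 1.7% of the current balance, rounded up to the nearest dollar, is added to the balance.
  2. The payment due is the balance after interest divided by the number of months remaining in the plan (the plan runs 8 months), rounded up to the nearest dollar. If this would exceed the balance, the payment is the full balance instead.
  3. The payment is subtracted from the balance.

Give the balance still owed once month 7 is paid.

$353.31

Month 1: opening $2,519.31; interest $43.00 → $2,562.31; payment $321.00; balance $2,241.31
Month 2: opening $2,241.31; interest $39.00 → $2,280.31; payment $326.00; balance $1,954.31
Month 3: opening $1,954.31; interest $34.00 → $1,988.31; payment $332.00; balance $1,656.31
Month 4: opening $1,656.31; interest $29.00 → $1,685.31; payment $338.00; balance $1,347.31
Month 5: opening $1,347.31; interest $23.00 → $1,370.31; payment $343.00; balance $1,027.31
Month 6: opening $1,027.31; interest $18.00 → $1,045.31; payment $349.00; balance $696.31
Month 7: opening $696.31; interest $12.00 → $708.31; payment $355.00; balance $353.31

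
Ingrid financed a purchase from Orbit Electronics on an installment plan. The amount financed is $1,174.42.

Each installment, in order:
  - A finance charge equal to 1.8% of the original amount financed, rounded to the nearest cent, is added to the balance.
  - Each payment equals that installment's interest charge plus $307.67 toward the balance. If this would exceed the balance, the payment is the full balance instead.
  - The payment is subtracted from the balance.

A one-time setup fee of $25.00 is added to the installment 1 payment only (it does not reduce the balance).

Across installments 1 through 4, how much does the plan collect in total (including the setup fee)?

$1,283.98

# | Opening | Interest | Payment | Fee | End bal
1 | $1,174.42 | $21.14 | $328.81 | $25.00 | $866.75
2 | $866.75 | $21.14 | $328.81 | — | $559.08
3 | $559.08 | $21.14 | $328.81 | — | $251.41
4 | $251.41 | $21.14 | $272.55 | — | $0.00
Total paid: $1,283.98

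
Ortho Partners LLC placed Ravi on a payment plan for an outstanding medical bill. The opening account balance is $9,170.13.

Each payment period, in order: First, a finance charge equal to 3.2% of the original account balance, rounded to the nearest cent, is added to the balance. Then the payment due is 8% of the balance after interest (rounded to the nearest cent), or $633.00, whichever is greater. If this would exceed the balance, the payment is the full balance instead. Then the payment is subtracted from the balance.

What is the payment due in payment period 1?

$757.09

# | Opening | Interest | Payment | End bal
1 | $9,170.13 | $293.44 | $757.09 | $8,706.48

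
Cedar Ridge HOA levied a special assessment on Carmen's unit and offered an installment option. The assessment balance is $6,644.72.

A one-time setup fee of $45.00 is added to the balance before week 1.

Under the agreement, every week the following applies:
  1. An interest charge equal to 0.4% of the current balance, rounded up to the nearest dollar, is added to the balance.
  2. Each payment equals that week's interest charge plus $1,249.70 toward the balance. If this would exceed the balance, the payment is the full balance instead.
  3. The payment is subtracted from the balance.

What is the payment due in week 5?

$1,256.70

# | Opening | Interest | Payment | End bal
1 | $6,689.72 | $27.00 | $1,276.70 | $5,440.02
2 | $5,440.02 | $22.00 | $1,271.70 | $4,190.32
3 | $4,190.32 | $17.00 | $1,266.70 | $2,940.62
4 | $2,940.62 | $12.00 | $1,261.70 | $1,690.92
5 | $1,690.92 | $7.00 | $1,256.70 | $441.22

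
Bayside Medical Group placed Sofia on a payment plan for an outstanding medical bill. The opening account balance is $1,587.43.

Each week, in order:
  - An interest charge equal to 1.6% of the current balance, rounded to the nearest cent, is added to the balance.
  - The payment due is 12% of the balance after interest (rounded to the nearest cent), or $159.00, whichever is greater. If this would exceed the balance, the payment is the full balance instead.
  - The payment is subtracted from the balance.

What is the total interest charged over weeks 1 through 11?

Week 1: $1,587.43 +$25.40 interest = $1,612.83; pay $193.54 → $1,419.29
Week 2: $1,419.29 +$22.71 interest = $1,442.00; pay $173.04 → $1,268.96
Week 3: $1,268.96 +$20.30 interest = $1,289.26; pay $159.00 → $1,130.26
Week 4: $1,130.26 +$18.08 interest = $1,148.34; pay $159.00 → $989.34
Week 5: $989.34 +$15.83 interest = $1,005.17; pay $159.00 → $846.17
Week 6: $846.17 +$13.54 interest = $859.71; pay $159.00 → $700.71
Week 7: $700.71 +$11.21 interest = $711.92; pay $159.00 → $552.92
Week 8: $552.92 +$8.85 interest = $561.77; pay $159.00 → $402.77
Week 9: $402.77 +$6.44 interest = $409.21; pay $159.00 → $250.21
Week 10: $250.21 +$4.00 interest = $254.21; pay $159.00 → $95.21
Week 11: $95.21 +$1.52 interest = $96.73; pay $96.73 → $0.00
Total interest: $25.40 + $22.71 + $20.30 + $18.08 + $15.83 + $13.54 + $11.21 + $8.85 + $6.44 + $4.00 + $1.52 = $147.88

$147.88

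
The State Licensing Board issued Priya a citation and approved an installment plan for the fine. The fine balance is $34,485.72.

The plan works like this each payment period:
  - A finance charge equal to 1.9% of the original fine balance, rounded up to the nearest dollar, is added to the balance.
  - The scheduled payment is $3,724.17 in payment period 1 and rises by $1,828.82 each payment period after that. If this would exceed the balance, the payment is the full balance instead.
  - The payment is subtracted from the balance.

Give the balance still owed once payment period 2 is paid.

$26,520.56

# | Opening | Interest | Payment | End bal
1 | $34,485.72 | $656.00 | $3,724.17 | $31,417.55
2 | $31,417.55 | $656.00 | $5,552.99 | $26,520.56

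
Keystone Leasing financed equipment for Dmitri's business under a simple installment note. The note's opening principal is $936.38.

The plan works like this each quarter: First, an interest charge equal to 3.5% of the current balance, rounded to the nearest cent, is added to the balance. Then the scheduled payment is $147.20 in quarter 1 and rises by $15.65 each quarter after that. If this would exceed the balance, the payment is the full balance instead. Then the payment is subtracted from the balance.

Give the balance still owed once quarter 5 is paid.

$160.70

Quarter 1: $936.38 +$32.77 interest = $969.15; pay $147.20 → $821.95
Quarter 2: $821.95 +$28.77 interest = $850.72; pay $162.85 → $687.87
Quarter 3: $687.87 +$24.08 interest = $711.95; pay $178.50 → $533.45
Quarter 4: $533.45 +$18.67 interest = $552.12; pay $194.15 → $357.97
Quarter 5: $357.97 +$12.53 interest = $370.50; pay $209.80 → $160.70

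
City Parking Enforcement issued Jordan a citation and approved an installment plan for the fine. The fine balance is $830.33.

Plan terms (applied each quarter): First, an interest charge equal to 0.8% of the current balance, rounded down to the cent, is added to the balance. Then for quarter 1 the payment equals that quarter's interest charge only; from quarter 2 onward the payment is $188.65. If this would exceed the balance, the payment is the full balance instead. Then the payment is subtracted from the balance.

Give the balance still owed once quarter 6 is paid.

# | Opening | Interest | Payment | End bal
1 | $830.33 | $6.64 | $6.64 | $830.33
2 | $830.33 | $6.64 | $188.65 | $648.32
3 | $648.32 | $5.18 | $188.65 | $464.85
4 | $464.85 | $3.71 | $188.65 | $279.91
5 | $279.91 | $2.23 | $188.65 | $93.49
6 | $93.49 | $0.74 | $94.23 | $0.00

$0.00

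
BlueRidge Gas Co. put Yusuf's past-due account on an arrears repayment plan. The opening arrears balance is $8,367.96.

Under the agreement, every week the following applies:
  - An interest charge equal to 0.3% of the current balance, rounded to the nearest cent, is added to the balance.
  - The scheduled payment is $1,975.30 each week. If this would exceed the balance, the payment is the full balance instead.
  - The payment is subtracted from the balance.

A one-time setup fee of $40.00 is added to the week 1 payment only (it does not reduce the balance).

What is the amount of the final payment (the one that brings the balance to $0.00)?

Week 1: $8,367.96 +$25.10 interest = $8,393.06; pay $1,975.30 (+ $40.00 fee) → $6,417.76
Week 2: $6,417.76 +$19.25 interest = $6,437.01; pay $1,975.30 → $4,461.71
Week 3: $4,461.71 +$13.39 interest = $4,475.10; pay $1,975.30 → $2,499.80
Week 4: $2,499.80 +$7.50 interest = $2,507.30; pay $1,975.30 → $532.00
Week 5: $532.00 +$1.60 interest = $533.60; pay $533.60 → $0.00

$533.60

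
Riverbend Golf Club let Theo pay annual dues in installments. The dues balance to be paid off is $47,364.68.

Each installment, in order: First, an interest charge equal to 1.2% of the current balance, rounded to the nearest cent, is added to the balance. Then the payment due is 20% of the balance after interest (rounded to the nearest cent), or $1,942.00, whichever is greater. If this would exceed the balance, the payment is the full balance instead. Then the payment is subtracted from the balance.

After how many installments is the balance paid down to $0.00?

13

Installment 1: opening $47,364.68; interest $568.38 → $47,933.06; payment $9,586.61; balance $38,346.45
Installment 2: opening $38,346.45; interest $460.16 → $38,806.61; payment $7,761.32; balance $31,045.29
Installment 3: opening $31,045.29; interest $372.54 → $31,417.83; payment $6,283.57; balance $25,134.26
Installment 4: opening $25,134.26; interest $301.61 → $25,435.87; payment $5,087.17; balance $20,348.70
Installment 5: opening $20,348.70; interest $244.18 → $20,592.88; payment $4,118.58; balance $16,474.30
Installment 6: opening $16,474.30; interest $197.69 → $16,671.99; payment $3,334.40; balance $13,337.59
Installment 7: opening $13,337.59; interest $160.05 → $13,497.64; payment $2,699.53; balance $10,798.11
Installment 8: opening $10,798.11; interest $129.58 → $10,927.69; payment $2,185.54; balance $8,742.15
Installment 9: opening $8,742.15; interest $104.91 → $8,847.06; payment $1,942.00; balance $6,905.06
Installment 10: opening $6,905.06; interest $82.86 → $6,987.92; payment $1,942.00; balance $5,045.92
Installment 11: opening $5,045.92; interest $60.55 → $5,106.47; payment $1,942.00; balance $3,164.47
Installment 12: opening $3,164.47; interest $37.97 → $3,202.44; payment $1,942.00; balance $1,260.44
Installment 13: opening $1,260.44; interest $15.13 → $1,275.57; payment $1,275.57; balance $0.00
Balance reaches $0.00 in installment 13.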